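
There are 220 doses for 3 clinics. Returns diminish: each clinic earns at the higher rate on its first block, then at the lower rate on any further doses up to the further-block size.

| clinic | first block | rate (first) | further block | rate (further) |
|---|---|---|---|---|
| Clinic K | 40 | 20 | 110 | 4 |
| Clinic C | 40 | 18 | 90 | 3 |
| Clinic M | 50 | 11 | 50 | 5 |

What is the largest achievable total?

Rank every tier by rate: Clinic K/first 20 > Clinic C/first 18 > Clinic M/first 11 > Clinic M/second 5 > Clinic K/second 4 > Clinic C/second 3.
Clinic K/first (20): +40 → 180 left.
Clinic C first at 18: fill all 40 → 140 left.
Clinic M first at 11: fill all 50 → 90 left.
Clinic M second at 5: fill all 50 → 40 left.
Clinic K second at 4: only 40 left, fill 40.
Total = 20×40 + 18×40 + 11×50 + 5×50 + 4×40 = 2480.

2480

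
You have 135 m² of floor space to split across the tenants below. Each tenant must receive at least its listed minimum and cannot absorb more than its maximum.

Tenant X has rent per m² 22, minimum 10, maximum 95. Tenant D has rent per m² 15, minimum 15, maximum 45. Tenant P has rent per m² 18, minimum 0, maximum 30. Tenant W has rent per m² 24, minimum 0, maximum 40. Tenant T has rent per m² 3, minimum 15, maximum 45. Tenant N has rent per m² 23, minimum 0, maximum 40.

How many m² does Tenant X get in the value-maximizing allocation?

Meeting every minimum uses 10+15+0+0+15+0 = 40 m², leaving 95.
Highest rent per m² first: Tenant W 24 > Tenant N 23 > Tenant X 22 > Tenant P 18 > Tenant D 15 > Tenant T 3.
Give Tenant W 40 more to hit its cap of 40 — 55 left.
Tenant N: +40 to 40 (cap) — 15 left.
Tenant X has room for 85 more but only 15 remain, so it gets 25.

25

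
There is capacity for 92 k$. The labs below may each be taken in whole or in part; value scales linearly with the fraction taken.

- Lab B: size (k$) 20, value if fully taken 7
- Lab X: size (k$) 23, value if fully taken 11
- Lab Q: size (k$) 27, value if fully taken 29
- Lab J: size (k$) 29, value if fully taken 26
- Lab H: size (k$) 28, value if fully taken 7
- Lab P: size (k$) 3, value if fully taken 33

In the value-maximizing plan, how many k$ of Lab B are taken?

Best value per unit of size first: Lab P 33/3≈11, Lab Q 29/27≈1.07, Lab J 26/29≈0.897, Lab X 11/23≈0.478, Lab B 7/20≈0.35, Lab H 7/28≈0.25.
All 3 k$ of Lab P fit (value 33) ; 89 remain.
All 27 k$ of Lab Q fit (value 29) ; 62 remain.
Lab J: take in full, 29 k$ for value 26 ; 33 left.
All 23 k$ of Lab X fit (value 11) ; 10 remain.
Only 10 k$ remain; take 10/20 of Lab B for value 7×10/20 = 3.5.

10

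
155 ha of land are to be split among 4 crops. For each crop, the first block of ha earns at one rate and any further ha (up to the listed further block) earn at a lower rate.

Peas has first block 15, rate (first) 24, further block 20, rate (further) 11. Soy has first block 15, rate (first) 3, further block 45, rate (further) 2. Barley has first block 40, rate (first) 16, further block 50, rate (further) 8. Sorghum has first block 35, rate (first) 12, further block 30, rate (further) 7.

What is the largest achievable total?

Order all 8 blocks by rate: Peas/T1 24 > Barley/T1 16 > Sorghum/T1 12 > Peas/T2 11 > Barley/T2 8 > Sorghum/T2 7 > Soy/T1 3 > Soy/T2 2.
Peas T1 at 24: fill all 15 — 140 left.
Barley/T1 (16): +40 — 100 left.
Fill Sorghum T1 block (35 at 12) — 65 left.
Peas T2 at 11: fill all 20 — 45 left.
Barley T2 at 8: only 45 left, fill 45.
Total = 24×15 + 16×40 + 12×35 + 11×20 + 8×45 = 2000.

2000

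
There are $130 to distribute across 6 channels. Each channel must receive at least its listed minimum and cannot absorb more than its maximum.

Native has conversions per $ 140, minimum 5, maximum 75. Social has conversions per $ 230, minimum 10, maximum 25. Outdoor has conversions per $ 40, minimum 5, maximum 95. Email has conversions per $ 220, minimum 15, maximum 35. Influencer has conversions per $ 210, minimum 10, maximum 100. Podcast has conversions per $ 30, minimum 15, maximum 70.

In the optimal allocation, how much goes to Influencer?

Meeting every minimum uses 5+10+5+15+10+15 = 60 $, leaving 70.
Order the channels by conversions per $: Social 230 > Email 220 > Influencer 210 > Native 140 > Outdoor 40 > Podcast 30.
Give Social 15 more to hit its cap of 25 → 55 left.
Email: +20 to 35 (cap) → 35 left.
Only 35 left; Influencer takes them to reach 45.

45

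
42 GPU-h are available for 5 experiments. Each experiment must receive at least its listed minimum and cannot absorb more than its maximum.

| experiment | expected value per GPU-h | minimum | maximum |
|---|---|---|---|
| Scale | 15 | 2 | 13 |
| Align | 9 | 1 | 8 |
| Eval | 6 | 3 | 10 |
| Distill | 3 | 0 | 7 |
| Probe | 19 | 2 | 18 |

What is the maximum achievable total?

Meeting every minimum uses 2+1+3+0+2 = 8 GPU-h, leaving 34.
Rank by expected value per GPU-h: Probe 19 > Scale 15 > Align 9 > Eval 6 > Distill 3.
Probe: +16 to 18 (cap) — 18 left.
Give Scale 11 more to hit its cap of 13 — 7 left.
Give Align 7 more to hit its cap of 8 — 0 left.
Total = 15×13 + 9×8 + 6×3 + 19×18 = 627.

627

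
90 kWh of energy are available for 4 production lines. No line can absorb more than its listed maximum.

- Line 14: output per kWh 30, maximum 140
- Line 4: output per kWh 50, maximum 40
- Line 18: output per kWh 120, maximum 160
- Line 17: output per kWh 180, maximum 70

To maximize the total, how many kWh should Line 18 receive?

Rank by output per kWh: Line 17 180 > Line 18 120 > Line 4 50 > Line 14 30.
Line 17 takes 70 to reach its cap of 70 — 20 left.
Line 18: +20 (room for 160) → 20. Pool exhausted.

20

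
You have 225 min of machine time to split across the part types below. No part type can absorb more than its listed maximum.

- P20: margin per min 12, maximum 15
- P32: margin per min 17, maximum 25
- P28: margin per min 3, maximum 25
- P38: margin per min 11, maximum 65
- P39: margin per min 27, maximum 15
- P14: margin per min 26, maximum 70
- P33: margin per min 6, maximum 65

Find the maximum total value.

Rank by margin per min: P39 27 > P14 26 > P32 17 > P20 12 > P38 11 > P33 6 > P28 3.
Give P39 15 to hit its cap of 15 ; 210 left.
Give P14 70 to hit its cap of 70 ; 140 left.
Give P32 25 to hit its cap of 25 ; 115 left.
Give P20 15 to hit its cap of 15 ; 100 left.
P38 takes 65 to reach its cap of 65 ; 35 left.
Only 35 left; P33 takes them to reach 35.
Total = 12×15 + 17×25 + 11×65 + 27×15 + 26×70 + 6×35 = 3755.

3755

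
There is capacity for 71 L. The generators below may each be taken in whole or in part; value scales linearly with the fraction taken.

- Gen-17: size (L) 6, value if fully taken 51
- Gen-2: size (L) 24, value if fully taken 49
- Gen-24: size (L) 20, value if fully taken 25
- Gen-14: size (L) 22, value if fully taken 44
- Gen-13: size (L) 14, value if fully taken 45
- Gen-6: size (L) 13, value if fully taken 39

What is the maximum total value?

Rank by value-to-size ratio: Gen-17 51/6≈8.5, Gen-13 45/14≈3.21, Gen-6 39/13≈3, Gen-2 49/24≈2.04, Gen-14 44/22≈2, Gen-24 25/20≈1.25.
All 6 L of Gen-17 fit (value 51) — 65 remain.
Take all of Gen-13 (14 L, value 45) — 51 L left.
Gen-6: take in full, 13 L for value 39 — 38 left.
Take all of Gen-2 (24 L, value 49) — 14 L left.
Only 14 L remain; take 14/22 of Gen-14 for value 44×14/22 = 28.
Total value = 212.

212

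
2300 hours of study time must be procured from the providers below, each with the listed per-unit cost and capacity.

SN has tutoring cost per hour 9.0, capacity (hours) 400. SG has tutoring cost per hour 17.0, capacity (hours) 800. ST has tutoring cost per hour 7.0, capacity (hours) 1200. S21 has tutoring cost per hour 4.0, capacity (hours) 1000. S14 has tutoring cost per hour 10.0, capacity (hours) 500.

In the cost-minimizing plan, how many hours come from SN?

100

Cheapest first:
S21 (4.0): use full 1000 ; 1300 hours to go.
Take 1200 from ST at 7.0 ; need 100 more.
SN at 9.0: take 100 of its 400 ; requirement met.
S14, SG: unused.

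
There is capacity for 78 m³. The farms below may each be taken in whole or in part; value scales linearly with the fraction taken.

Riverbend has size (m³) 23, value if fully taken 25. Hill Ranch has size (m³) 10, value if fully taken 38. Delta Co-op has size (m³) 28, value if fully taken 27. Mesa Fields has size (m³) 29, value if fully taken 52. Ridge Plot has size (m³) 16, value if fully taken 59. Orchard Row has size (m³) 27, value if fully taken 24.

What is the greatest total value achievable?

174

Sort by value density: Hill Ranch 38/10≈3.8, Ridge Plot 59/16≈3.69, Mesa Fields 52/29≈1.79, Riverbend 25/23≈1.09, Delta Co-op 27/28≈0.964, Orchard Row 24/27≈0.889.
Hill Ranch: take in full, 10 m³ for value 38 → 68 left.
All 16 m³ of Ridge Plot fit (value 59) → 52 remain.
Take all of Mesa Fields (29 m³, value 52) → 23 m³ left.
Riverbend: take in full, 23 m³ for value 25 → 0 left.
Total value = 174.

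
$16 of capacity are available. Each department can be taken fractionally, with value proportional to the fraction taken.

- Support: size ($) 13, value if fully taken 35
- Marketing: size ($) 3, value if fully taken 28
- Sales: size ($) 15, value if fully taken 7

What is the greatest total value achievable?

63

Best value per unit of size first: Marketing 28/3≈9.33, Support 35/13≈2.69, Sales 7/15≈0.467.
Marketing: take in full, 3 $ for value 28 ; 13 left.
All 13 $ of Support fit (value 35) ; 0 remain.
Total value = 63.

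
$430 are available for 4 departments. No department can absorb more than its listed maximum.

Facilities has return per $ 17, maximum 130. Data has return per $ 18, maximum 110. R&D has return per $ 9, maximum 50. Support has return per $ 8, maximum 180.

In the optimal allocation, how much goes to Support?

Highest return per $ first: Data 18 > Facilities 17 > R&D 9 > Support 8.
Data: +110 to 110 (cap) ; 320 left.
Facilities: +130 to 130 (cap) ; 190 left.
R&D takes 50 to reach its cap of 50 ; 140 left.
Support: +140 (room for 180) → 140. Pool exhausted.

140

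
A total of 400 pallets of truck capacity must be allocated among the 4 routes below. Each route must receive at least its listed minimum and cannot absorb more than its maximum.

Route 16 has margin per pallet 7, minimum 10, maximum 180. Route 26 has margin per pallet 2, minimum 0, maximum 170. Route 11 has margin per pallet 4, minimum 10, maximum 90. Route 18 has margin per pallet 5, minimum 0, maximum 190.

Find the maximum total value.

Meeting every minimum uses 10+0+10+0 = 20 pallets, leaving 380.
Order the routes by margin per pallet: Route 16 7 > Route 18 5 > Route 11 4 > Route 26 2.
Route 16 takes 170 more to reach its cap of 180 ; 210 left.
Give Route 18 190 more to hit its cap of 190 ; 20 left.
Route 11 has room for 80 more but only 20 remain, so it gets 30.
Total = 7×180 + 4×30 + 5×190 = 2330.

2330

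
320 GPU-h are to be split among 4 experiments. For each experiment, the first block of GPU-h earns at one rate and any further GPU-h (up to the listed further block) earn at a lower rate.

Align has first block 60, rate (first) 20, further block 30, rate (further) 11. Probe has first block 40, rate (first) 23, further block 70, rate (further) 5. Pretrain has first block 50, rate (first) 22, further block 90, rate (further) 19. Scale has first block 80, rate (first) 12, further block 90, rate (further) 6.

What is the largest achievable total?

5890

Rank every tier by rate: Probe/tier1 23 > Pretrain/tier1 22 > Align/tier1 20 > Pretrain/tier2 19 > Scale/tier1 12 > Align/tier2 11 > Scale/tier2 6 > Probe/tier2 5.
Probe tier1 at 23: fill all 40 — 280 left.
Pretrain tier1 at 22: fill all 50 — 230 left.
Align/tier1 (20): +60 — 170 left.
Pretrain/tier2 (19): +90 — 80 left.
Scale tier1 at 12: fill all 80 — 0 left.
Total = 23×40 + 22×50 + 20×60 + 19×90 + 12×80 = 5890.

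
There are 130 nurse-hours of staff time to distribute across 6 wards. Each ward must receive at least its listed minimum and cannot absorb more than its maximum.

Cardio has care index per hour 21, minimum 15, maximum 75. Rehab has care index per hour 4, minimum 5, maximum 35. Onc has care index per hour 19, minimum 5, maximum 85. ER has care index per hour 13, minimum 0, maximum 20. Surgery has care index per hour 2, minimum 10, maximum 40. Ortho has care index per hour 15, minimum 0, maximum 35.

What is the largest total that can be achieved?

Meeting every minimum uses 15+5+5+0+10+0 = 35 nurse-hours, leaving 95.
Highest care index per hour first: Cardio 21 > Onc 19 > Ortho 15 > ER 13 > Rehab 4 > Surgery 2.
Cardio takes 60 more to reach its cap of 75 — 35 left.
Onc has room for 80 more but only 35 remain, so it gets 40.
Total = 21×75 + 4×5 + 19×40 + 2×10 = 2375.

2375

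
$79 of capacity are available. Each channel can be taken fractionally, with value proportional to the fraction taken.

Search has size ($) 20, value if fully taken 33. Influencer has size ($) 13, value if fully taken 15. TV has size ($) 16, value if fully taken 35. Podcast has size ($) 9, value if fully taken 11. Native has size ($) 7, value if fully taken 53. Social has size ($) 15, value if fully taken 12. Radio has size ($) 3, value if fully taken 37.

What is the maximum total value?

192.8

Sort by value density: Radio 37/3≈12.3, Native 53/7≈7.57, TV 35/16≈2.19, Search 33/20≈1.65, Podcast 11/9≈1.22, Influencer 15/13≈1.15, Social 12/15≈0.8.
All 3 $ of Radio fit (value 37) → 76 remain.
All 7 $ of Native fit (value 53) → 69 remain.
All 16 $ of TV fit (value 35) → 53 remain.
All 20 $ of Search fit (value 33) → 33 remain.
Podcast: take in full, 9 $ for value 11 → 24 left.
Influencer: take in full, 13 $ for value 15 → 11 left.
Only 11 $ remain; take 11/15 of Social for value 12×11/15 = 8.8.
Total value = 192.8.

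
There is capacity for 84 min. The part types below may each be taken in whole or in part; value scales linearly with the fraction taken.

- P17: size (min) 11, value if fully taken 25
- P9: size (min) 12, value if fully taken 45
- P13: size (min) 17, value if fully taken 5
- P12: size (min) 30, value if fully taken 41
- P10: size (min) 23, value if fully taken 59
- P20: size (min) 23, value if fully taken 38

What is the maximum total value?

187.5

Rank by value-to-size ratio: P9 45/12≈3.75, P10 59/23≈2.57, P17 25/11≈2.27, P20 38/23≈1.65, P12 41/30≈1.37, P13 5/17≈0.294.
Take all of P9 (12 min, value 45) — 72 min left.
All 23 min of P10 fit (value 59) — 49 remain.
Take all of P17 (11 min, value 25) — 38 min left.
All 23 min of P20 fit (value 38) — 15 remain.
Only 15 min remain; take 15/30 of P12 for value 41×15/30 = 20.5.
Total value = 187.5.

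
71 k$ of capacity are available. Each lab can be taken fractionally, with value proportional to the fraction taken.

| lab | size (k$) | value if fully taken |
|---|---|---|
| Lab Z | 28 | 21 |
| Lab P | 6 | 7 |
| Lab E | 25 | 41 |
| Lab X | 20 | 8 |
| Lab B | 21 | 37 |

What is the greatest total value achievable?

Sort by value density: Lab B 37/21≈1.76, Lab E 41/25≈1.64, Lab P 7/6≈1.17, Lab Z 21/28≈0.75, Lab X 8/20≈0.4.
All 21 k$ of Lab B fit (value 37) → 50 remain.
All 25 k$ of Lab E fit (value 41) → 25 remain.
All 6 k$ of Lab P fit (value 7) → 19 remain.
Only 19 k$ remain; take 19/28 of Lab Z for value 21×19/28 = 14.25.
Total value = 99.25.

99.25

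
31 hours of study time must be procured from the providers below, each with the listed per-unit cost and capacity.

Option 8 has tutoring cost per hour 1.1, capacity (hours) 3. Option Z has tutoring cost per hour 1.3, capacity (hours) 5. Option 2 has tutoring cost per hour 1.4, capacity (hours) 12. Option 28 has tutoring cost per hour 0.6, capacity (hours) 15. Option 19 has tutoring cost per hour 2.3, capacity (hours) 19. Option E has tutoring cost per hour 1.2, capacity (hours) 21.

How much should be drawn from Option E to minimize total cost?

Cheapest first:
Option 28 at 0.6: take all 15 hours ; 16 still needed.
Option 8 (1.1): use full 3 ; 13 hours to go.
Option E (1.2): take the remaining 13 ; done.
Option Z, Option 2, Option 19: unused.

13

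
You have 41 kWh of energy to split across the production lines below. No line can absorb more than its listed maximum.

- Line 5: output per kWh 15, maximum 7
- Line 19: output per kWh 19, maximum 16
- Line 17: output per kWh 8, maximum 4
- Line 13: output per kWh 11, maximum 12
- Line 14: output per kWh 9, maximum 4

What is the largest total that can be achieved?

Rank by output per kWh: Line 19 19 > Line 5 15 > Line 13 11 > Line 14 9 > Line 17 8.
Line 19 takes 16 to reach its cap of 16 ; 25 left.
Line 5 takes 7 to reach its cap of 7 ; 18 left.
Give Line 13 12 to hit its cap of 12 ; 6 left.
Give Line 14 4 to hit its cap of 4 ; 2 left.
Line 17: +2 (room for 4) → 2. Pool exhausted.
Total = 15×7 + 19×16 + 8×2 + 11×12 + 9×4 = 593.

593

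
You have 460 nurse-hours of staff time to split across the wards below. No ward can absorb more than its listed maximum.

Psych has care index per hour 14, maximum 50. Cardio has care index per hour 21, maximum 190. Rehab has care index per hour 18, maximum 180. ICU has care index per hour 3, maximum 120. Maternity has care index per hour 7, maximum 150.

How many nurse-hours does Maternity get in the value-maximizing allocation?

40

Rank by care index per hour: Cardio 21 > Rehab 18 > Psych 14 > Maternity 7 > ICU 3.
Cardio: +190 to 190 (cap) → 270 left.
Rehab takes 180 to reach its cap of 180 → 90 left.
Give Psych 50 to hit its cap of 50 → 40 left.
Maternity: +40 (room for 150) → 40. Pool exhausted.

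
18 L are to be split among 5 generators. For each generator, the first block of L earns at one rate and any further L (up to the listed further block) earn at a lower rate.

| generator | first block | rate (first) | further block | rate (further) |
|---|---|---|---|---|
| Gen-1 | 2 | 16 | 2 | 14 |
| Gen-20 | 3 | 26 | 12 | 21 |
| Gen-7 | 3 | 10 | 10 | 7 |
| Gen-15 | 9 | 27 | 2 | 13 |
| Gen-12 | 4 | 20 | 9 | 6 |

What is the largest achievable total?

Order all 10 blocks by rate: Gen-15/T1 27 > Gen-20/T1 26 > Gen-20/T2 21 > Gen-12/T1 20 > Gen-1/T1 16 > Gen-1/T2 14 > Gen-15/T2 13 > Gen-7/T1 10 > Gen-7/T2 7 > Gen-12/T2 6.
Gen-15/T1 (27): +9 → 9 left.
Gen-20 T1 at 26: fill all 3 → 6 left.
Gen-20/T2: +6 of 12 at 21; pool empty.
Total = 27×9 + 26×3 + 21×6 = 447.

447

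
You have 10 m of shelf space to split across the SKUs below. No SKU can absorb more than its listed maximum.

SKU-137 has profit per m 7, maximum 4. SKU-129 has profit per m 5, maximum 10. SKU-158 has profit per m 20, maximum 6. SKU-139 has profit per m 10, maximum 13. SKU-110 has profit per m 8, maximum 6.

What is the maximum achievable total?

160

Order the SKUs by profit per m: SKU-158 20 > SKU-139 10 > SKU-110 8 > SKU-137 7 > SKU-129 5.
Give SKU-158 6 to hit its cap of 6 — 4 left.
SKU-139: +4 (room for 13) → 4. Pool exhausted.
Total = 20×6 + 10×4 = 160.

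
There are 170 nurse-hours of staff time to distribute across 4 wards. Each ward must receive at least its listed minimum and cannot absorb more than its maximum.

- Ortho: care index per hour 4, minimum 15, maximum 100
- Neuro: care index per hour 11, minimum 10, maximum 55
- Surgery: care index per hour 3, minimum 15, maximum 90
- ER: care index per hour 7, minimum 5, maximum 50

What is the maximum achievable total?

1200

Meeting every minimum uses 15+10+15+5 = 45 nurse-hours, leaving 125.
Rank by care index per hour: Neuro 11 > ER 7 > Ortho 4 > Surgery 3.
Give Neuro 45 more to hit its cap of 55 — 80 left.
ER: +45 to 50 (cap) — 35 left.
Ortho has room for 85 more but only 35 remain, so it gets 50.
Total = 4×50 + 11×55 + 3×15 + 7×50 = 1200.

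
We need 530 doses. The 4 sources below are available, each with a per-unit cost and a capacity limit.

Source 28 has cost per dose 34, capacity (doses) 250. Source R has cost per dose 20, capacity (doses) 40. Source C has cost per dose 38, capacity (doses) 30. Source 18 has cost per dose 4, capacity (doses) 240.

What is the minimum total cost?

10260

Use sources in increasing cost order.
Source 18 (4): use full 240 — 290 doses to go.
Source R (20): use full 40 — 250 doses to go.
Source 28 at 34: take all 250 doses — 0 still needed.
Source C: unused.
Cost = 240×4 + 40×20 + 250×34 = 10260.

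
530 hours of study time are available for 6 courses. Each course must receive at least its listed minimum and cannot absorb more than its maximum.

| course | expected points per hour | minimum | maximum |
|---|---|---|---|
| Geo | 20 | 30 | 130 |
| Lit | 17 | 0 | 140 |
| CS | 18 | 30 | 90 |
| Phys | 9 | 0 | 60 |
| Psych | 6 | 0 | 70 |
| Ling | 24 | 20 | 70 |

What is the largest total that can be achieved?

Meeting every minimum uses 30+0+30+0+0+20 = 80 hours, leaving 450.
Rank by expected points per hour: Ling 24 > Geo 20 > CS 18 > Lit 17 > Phys 9 > Psych 6.
Ling: +50 to 70 (cap) ; 400 left.
Give Geo 100 more to hit its cap of 130 ; 300 left.
Give CS 60 more to hit its cap of 90 ; 240 left.
Give Lit 140 more to hit its cap of 140 ; 100 left.
Give Phys 60 more to hit its cap of 60 ; 40 left.
Psych has room for 70 more but only 40 remain, so it gets 40.
Total = 20×130 + 17×140 + 18×90 + 9×60 + 6×40 + 24×70 = 9060.

9060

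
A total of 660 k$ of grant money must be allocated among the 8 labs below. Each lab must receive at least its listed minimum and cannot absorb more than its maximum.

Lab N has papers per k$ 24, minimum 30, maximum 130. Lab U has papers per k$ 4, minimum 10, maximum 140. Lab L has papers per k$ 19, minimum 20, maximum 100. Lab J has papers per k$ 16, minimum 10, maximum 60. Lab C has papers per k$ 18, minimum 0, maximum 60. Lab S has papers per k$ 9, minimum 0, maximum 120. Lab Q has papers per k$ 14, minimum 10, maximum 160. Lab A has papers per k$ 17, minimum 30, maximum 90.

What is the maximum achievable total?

11320

Meeting every minimum uses 30+10+20+10+0+0+10+30 = 110 k$, leaving 550.
Order the labs by papers per k$: Lab N 24 > Lab L 19 > Lab C 18 > Lab A 17 > Lab J 16 > Lab Q 14 > Lab S 9 > Lab U 4.
Give Lab N 100 more to hit its cap of 130 → 450 left.
Lab L: +80 to 100 (cap) → 370 left.
Lab C takes 60 more to reach its cap of 60 → 310 left.
Lab A: +60 to 90 (cap) → 250 left.
Lab J takes 50 more to reach its cap of 60 → 200 left.
Lab Q takes 150 more to reach its cap of 160 → 50 left.
Lab S: +50 (room for 120) → 50. Pool exhausted.
Total = 24×130 + 4×10 + 19×100 + 16×60 + 18×60 + 9×50 + 14×160 + 17×90 = 11320.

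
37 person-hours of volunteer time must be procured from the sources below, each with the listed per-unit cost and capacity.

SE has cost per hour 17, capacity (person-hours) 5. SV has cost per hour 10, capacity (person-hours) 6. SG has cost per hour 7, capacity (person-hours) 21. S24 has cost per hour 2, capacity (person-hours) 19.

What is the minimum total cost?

Cheapest first:
S24 at 2: take all 19 person-hours → 18 still needed.
Take 18 from SG at 7 to finish.
SV, SE: unused.
Cost = 19×2 + 18×7 = 164.

164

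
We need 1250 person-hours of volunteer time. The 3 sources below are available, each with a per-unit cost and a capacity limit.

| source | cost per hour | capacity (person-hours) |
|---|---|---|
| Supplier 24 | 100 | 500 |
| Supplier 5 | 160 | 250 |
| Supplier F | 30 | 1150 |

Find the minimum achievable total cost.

44500

Fill from the cheapest source first.
Take 1150 from Supplier F at 30 ; need 100 more.
Supplier 24 at 100: take 100 of its 500 ; requirement met.
Supplier 5: unused.
Cost = 1150×30 + 100×100 = 44500.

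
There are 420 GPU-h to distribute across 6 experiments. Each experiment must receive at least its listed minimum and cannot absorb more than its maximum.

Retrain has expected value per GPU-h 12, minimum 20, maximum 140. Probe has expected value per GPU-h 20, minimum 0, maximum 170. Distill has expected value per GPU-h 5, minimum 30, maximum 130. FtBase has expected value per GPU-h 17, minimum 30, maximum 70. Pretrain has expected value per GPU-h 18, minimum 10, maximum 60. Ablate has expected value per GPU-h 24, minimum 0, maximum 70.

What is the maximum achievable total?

7740

Meeting every minimum uses 20+0+30+30+10+0 = 90 GPU-h, leaving 330.
Order the experiments by expected value per GPU-h: Ablate 24 > Probe 20 > Pretrain 18 > FtBase 17 > Retrain 12 > Distill 5.
Ablate takes 70 more to reach its cap of 70 ; 260 left.
Probe takes 170 more to reach its cap of 170 ; 90 left.
Pretrain: +50 to 60 (cap) ; 40 left.
Give FtBase 40 more to hit its cap of 70 ; 0 left.
Total = 12×20 + 20×170 + 5×30 + 17×70 + 18×60 + 24×70 = 7740.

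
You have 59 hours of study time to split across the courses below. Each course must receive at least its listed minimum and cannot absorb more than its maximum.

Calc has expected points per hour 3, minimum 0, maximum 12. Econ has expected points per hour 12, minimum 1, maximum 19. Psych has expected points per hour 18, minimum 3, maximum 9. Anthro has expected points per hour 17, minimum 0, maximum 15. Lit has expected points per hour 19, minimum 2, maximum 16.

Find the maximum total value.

949

Meeting every minimum uses 0+1+3+0+2 = 6 hours, leaving 53.
Order the courses by expected points per hour: Lit 19 > Psych 18 > Anthro 17 > Econ 12 > Calc 3.
Lit: +14 to 16 (cap) ; 39 left.
Psych: +6 to 9 (cap) ; 33 left.
Anthro: +15 to 15 (cap) ; 18 left.
Econ: +18 to 19 (cap) ; 0 left.
Total = 12×19 + 18×9 + 17×15 + 19×16 = 949.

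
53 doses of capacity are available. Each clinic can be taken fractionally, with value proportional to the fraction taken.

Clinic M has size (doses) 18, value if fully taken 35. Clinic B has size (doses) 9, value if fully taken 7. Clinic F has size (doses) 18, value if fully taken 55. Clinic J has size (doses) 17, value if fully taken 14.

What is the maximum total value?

Sort by value density: Clinic F 55/18≈3.06, Clinic M 35/18≈1.94, Clinic J 14/17≈0.824, Clinic B 7/9≈0.778.
Clinic F: take in full, 18 doses for value 55 ; 35 left.
All 18 doses of Clinic M fit (value 35) ; 17 remain.
Clinic J: take in full, 17 doses for value 14 ; 0 left.
Total value = 104.

104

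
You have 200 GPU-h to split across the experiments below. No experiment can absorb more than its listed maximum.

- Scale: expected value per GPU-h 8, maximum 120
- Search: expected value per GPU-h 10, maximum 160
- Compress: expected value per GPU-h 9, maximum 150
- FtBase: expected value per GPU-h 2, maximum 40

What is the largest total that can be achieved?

Order the experiments by expected value per GPU-h: Search 10 > Compress 9 > Scale 8 > FtBase 2.
Give Search 160 to hit its cap of 160 → 40 left.
Compress has room for 150 but only 40 remain, so it gets 40.
Total = 10×160 + 9×40 = 1960.

1960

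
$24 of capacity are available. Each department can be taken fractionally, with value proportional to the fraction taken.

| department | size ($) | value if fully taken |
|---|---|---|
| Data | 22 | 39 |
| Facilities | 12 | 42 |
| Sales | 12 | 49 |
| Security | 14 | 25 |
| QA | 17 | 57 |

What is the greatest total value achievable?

91

Rank by value-to-size ratio: Sales 49/12≈4.08, Facilities 42/12≈3.5, QA 57/17≈3.35, Security 25/14≈1.79, Data 39/22≈1.77.
Sales: take in full, 12 $ for value 49 → 12 left.
Take all of Facilities (12 $, value 42) → 0 $ left.
Total value = 91.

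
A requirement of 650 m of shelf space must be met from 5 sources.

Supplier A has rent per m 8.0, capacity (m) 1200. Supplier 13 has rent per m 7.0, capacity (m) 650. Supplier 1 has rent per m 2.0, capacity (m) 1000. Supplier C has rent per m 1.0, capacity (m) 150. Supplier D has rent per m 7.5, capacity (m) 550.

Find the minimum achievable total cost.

1150

Cheapest first:
Take 150 from Supplier C at 1.0 → need 500 more.
Supplier 1 (2.0): take the remaining 500 → done.
Supplier 13, Supplier D, Supplier A: unused.
Cost = 150×1.0 + 500×2.0 = 1150.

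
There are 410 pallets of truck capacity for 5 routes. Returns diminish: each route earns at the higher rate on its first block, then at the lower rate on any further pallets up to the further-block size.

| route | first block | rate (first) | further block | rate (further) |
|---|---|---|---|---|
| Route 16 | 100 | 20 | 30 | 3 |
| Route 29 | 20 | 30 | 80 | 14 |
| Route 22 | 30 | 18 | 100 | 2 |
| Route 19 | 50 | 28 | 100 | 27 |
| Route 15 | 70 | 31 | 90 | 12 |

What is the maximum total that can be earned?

Rank every tier by rate: Route 15/tier1 31 > Route 29/tier1 30 > Route 19/tier1 28 > Route 19/tier2 27 > Route 16/tier1 20 > Route 22/tier1 18 > Route 29/tier2 14 > Route 15/tier2 12 > Route 16/tier2 3 > Route 22/tier2 2.
Route 15 tier1 at 31: fill all 70 — 340 left.
Route 29 tier1 at 30: fill all 20 — 320 left.
Route 19/tier1 (28): +50 — 270 left.
Route 19 tier2 at 27: fill all 100 — 170 left.
Route 16/tier1 (20): +100 — 70 left.
Fill Route 22 tier1 block (30 at 18) — 40 left.
Route 29 tier2 at 14: only 40 left, fill 40.
Total = 31×70 + 30×20 + 28×50 + 27×100 + 20×100 + 18×30 + 14×40 = 9970.

9970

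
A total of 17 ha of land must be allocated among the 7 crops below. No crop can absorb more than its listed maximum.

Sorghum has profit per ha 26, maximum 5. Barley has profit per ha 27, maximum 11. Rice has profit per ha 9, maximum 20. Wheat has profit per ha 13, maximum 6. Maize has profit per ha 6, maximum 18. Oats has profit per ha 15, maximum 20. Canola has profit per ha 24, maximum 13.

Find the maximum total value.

Highest profit per ha first: Barley 27 > Sorghum 26 > Canola 24 > Oats 15 > Wheat 13 > Rice 9 > Maize 6.
Give Barley 11 to hit its cap of 11 — 6 left.
Sorghum takes 5 to reach its cap of 5 — 1 left.
Only 1 left; Canola takes them to reach 1.
Total = 26×5 + 27×11 + 24×1 = 451.

451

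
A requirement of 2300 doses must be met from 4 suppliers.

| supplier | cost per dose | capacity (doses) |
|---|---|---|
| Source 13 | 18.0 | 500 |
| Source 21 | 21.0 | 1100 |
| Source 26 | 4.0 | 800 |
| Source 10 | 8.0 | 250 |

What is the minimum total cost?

Use suppliers in increasing cost order.
Take 800 from Source 26 at 4.0 → need 1500 more.
Source 10 at 8.0: take all 250 doses → 1250 still needed.
Source 13 (18.0): use full 500 → 750 doses to go.
Source 21 at 21.0: take 750 of its 1100 → requirement met.
Cost = 800×4.0 + 250×8.0 + 500×18.0 + 750×21.0 = 29950.

29950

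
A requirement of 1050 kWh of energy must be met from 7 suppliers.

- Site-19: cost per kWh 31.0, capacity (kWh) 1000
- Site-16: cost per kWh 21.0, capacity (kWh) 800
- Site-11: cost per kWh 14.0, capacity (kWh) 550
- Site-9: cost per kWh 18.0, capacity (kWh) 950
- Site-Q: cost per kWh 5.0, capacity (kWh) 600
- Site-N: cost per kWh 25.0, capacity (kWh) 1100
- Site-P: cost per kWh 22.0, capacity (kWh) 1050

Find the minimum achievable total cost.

9300

Use suppliers in increasing cost order.
Site-Q (5.0): use full 600 — 450 kWh to go.
Take 450 from Site-11 at 14.0 to finish.
Site-9, Site-16, Site-P, Site-N, Site-19: unused.
Cost = 600×5.0 + 450×14.0 = 9300.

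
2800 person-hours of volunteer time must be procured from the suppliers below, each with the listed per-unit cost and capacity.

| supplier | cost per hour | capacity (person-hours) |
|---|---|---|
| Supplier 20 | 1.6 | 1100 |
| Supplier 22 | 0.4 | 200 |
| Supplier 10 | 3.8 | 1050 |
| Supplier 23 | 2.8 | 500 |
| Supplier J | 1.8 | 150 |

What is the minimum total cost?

Use suppliers in increasing cost order.
Take 200 from Supplier 22 at 0.4 — need 2600 more.
Supplier 20 at 1.6: take all 1100 person-hours — 1500 still needed.
Take 150 from Supplier J at 1.8 — need 1350 more.
Supplier 23 at 2.8: take all 500 person-hours — 850 still needed.
Supplier 10 (3.8): take the remaining 850 — done.
Cost = 200×0.4 + 1100×1.6 + 150×1.8 + 500×2.8 + 850×3.8 = 6740.

6740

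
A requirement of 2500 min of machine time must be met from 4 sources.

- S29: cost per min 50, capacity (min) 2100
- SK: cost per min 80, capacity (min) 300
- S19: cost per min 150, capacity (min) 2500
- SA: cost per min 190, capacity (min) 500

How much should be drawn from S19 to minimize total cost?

Cheapest first:
S29 (50): use full 2100 → 400 min to go.
SK at 80: take all 300 min → 100 still needed.
Take 100 from S19 at 150 to finish.
SA: unused.

100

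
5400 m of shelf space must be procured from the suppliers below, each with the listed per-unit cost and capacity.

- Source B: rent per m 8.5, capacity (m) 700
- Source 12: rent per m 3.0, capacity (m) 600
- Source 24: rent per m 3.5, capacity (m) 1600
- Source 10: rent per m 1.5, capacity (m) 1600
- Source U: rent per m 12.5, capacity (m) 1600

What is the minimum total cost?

27000

Cheapest first:
Source 10 at 1.5: take all 1600 m → 3800 still needed.
Take 600 from Source 12 at 3.0 → need 3200 more.
Take 1600 from Source 24 at 3.5 → need 1600 more.
Source B at 8.5: take all 700 m → 900 still needed.
Source U at 12.5: take 900 of its 1600 → requirement met.
Cost = 1600×1.5 + 600×3.0 + 1600×3.5 + 700×8.5 + 900×12.5 = 27000.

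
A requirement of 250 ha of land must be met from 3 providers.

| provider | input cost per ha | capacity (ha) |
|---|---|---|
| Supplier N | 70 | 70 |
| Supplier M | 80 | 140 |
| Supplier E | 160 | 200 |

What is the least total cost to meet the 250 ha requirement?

Cheapest first:
Supplier N (70): use full 70 — 180 ha to go.
Take 140 from Supplier M at 80 — need 40 more.
Take 40 from Supplier E at 160 to finish.
Cost = 70×70 + 140×80 + 40×160 = 22500.

22500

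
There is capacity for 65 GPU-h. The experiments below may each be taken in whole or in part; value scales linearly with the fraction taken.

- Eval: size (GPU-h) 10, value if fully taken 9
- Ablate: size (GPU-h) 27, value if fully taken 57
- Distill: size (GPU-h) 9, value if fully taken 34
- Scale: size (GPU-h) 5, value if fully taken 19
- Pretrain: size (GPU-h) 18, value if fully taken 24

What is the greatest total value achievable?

Rank by value-to-size ratio: Scale 19/5≈3.8, Distill 34/9≈3.78, Ablate 57/27≈2.11, Pretrain 24/18≈1.33, Eval 9/10≈0.9.
Take all of Scale (5 GPU-h, value 19) → 60 GPU-h left.
All 9 GPU-h of Distill fit (value 34) → 51 remain.
Ablate: take in full, 27 GPU-h for value 57 → 24 left.
All 18 GPU-h of Pretrain fit (value 24) → 6 remain.
6 GPU-h left: a 6/10 share of Eval gives 9×6/10 = 5.4.
Total value = 139.4.

139.4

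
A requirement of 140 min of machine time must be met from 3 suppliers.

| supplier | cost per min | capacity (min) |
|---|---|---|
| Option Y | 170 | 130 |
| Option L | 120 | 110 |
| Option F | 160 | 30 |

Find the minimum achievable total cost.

Use suppliers in increasing cost order.
Option L (120): use full 110 ; 30 min to go.
Take 30 from Option F at 160 ; need 0 more.
Option Y: unused.
Cost = 110×120 + 30×160 = 18000.

18000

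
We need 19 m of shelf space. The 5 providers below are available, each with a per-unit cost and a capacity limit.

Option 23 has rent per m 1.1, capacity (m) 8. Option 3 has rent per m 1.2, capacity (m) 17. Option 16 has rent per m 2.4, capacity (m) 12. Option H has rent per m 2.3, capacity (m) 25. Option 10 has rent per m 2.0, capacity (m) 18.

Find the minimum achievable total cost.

22

Use providers in increasing cost order.
Option 23 (1.1): use full 8 → 11 m to go.
Take 11 from Option 3 at 1.2 to finish.
Option 10, Option H, Option 16: unused.
Cost = 8×1.1 + 11×1.2 = 22.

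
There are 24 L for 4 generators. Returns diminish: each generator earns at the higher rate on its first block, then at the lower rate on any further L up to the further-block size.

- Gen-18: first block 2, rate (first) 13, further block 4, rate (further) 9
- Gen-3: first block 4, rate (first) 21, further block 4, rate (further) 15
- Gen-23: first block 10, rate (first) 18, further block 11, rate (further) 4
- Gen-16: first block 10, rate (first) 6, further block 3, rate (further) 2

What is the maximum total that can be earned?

Order all 8 blocks by rate: Gen-3/tier1 21 > Gen-23/tier1 18 > Gen-3/tier2 15 > Gen-18/tier1 13 > Gen-18/tier2 9 > Gen-16/tier1 6 > Gen-23/tier2 4 > Gen-16/tier2 2.
Gen-3 tier1 at 21: fill all 4 — 20 left.
Gen-23/tier1 (18): +10 — 10 left.
Gen-3 tier2 at 15: fill all 4 — 6 left.
Gen-18 tier1 at 13: fill all 2 — 4 left.
Gen-18/tier2 (9): +4 — 0 left.
Total = 21×4 + 18×10 + 15×4 + 13×2 + 9×4 = 386.

386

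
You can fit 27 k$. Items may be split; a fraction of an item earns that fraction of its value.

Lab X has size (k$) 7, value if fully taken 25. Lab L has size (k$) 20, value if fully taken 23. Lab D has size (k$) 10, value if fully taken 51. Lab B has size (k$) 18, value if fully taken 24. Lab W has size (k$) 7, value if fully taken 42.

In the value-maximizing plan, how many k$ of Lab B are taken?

Sort by value density: Lab W 42/7≈6, Lab D 51/10≈5.1, Lab X 25/7≈3.57, Lab B 24/18≈1.33, Lab L 23/20≈1.15.
Lab W: take in full, 7 k$ for value 42 — 20 left.
Lab D: take in full, 10 k$ for value 51 — 10 left.
Lab X: take in full, 7 k$ for value 25 — 3 left.
Fill the last 3 k$ with part of Lab B: 3/18 of it earns 4.

3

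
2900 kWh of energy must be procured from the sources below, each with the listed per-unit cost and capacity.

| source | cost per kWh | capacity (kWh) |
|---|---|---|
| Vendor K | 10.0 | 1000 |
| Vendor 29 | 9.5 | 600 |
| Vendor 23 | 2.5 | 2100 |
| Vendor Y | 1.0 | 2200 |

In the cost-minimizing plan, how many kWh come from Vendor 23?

700

Use sources in increasing cost order.
Take 2200 from Vendor Y at 1.0 → need 700 more.
Vendor 23 (2.5): take the remaining 700 → done.
Vendor 29, Vendor K: unused.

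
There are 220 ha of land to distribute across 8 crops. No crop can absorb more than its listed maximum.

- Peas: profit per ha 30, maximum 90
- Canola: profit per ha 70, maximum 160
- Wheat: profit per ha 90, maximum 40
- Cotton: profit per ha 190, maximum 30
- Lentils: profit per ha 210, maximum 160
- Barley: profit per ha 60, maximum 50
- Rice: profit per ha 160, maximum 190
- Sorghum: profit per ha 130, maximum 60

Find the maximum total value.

Highest profit per ha first: Lentils 210 > Cotton 190 > Rice 160 > Sorghum 130 > Wheat 90 > Canola 70 > Barley 60 > Peas 30.
Give Lentils 160 to hit its cap of 160 ; 60 left.
Cotton takes 30 to reach its cap of 30 ; 30 left.
Rice has room for 190 but only 30 remain, so it gets 30.
Total = 190×30 + 210×160 + 160×30 = 44100.

44100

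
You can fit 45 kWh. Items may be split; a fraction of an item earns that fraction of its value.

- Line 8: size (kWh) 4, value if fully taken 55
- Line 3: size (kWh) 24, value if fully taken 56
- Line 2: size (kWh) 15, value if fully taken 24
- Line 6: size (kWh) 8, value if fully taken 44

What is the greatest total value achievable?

169.4

Sort by value density: Line 8 55/4≈13.8, Line 6 44/8≈5.5, Line 3 56/24≈2.33, Line 2 24/15≈1.6.
Line 8: take in full, 4 kWh for value 55 ; 41 left.
Take all of Line 6 (8 kWh, value 44) ; 33 kWh left.
All 24 kWh of Line 3 fit (value 56) ; 9 remain.
Fill the last 9 kWh with part of Line 2: 9/15 of it earns 14.4.
Total value = 169.4.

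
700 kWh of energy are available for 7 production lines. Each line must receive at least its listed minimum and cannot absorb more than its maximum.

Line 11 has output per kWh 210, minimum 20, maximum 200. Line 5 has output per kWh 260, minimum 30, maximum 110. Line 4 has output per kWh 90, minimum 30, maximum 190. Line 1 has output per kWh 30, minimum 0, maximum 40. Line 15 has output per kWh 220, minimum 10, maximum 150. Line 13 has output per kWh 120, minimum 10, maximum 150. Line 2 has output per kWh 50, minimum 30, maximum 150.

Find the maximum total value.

Meeting every minimum uses 20+30+30+0+10+10+30 = 130 kWh, leaving 570.
Rank by output per kWh: Line 5 260 > Line 15 220 > Line 11 210 > Line 13 120 > Line 4 90 > Line 2 50 > Line 1 30.
Line 5: +80 to 110 (cap) — 490 left.
Line 15 takes 140 more to reach its cap of 150 — 350 left.
Line 11 takes 180 more to reach its cap of 200 — 170 left.
Line 13: +140 to 150 (cap) — 30 left.
Line 4 has room for 160 more but only 30 remain, so it gets 60.
Total = 210×200 + 260×110 + 90×60 + 220×150 + 120×150 + 50×30 = 128500.

128500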